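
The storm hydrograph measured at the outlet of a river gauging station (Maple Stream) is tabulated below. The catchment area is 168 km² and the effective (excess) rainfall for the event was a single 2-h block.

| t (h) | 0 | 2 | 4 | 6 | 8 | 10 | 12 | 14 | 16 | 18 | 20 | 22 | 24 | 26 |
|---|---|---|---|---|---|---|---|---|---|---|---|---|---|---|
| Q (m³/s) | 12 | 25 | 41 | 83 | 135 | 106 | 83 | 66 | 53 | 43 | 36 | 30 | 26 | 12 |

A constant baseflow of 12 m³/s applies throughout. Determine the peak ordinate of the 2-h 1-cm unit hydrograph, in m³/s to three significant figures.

Direct runoff: 0.0, 13.0, 29.0, 71.0, 123.0, 94.0, 71.0, 54.0, 41.0, 31.0, 24.0, 18.0, 14.0, 0.0 m³/s; ΣQ_DR = 583.0 m³/s, peak = 123.0 m³/s.
Runoff depth d = ΣQ_DR·Δt / A = 583.0 × 7200 / (168 km²) = 24.99 mm.
The 1-cm UH is the DRH scaled by (10 mm)/d, so U_p = 123.0 × 10/24.99 = 49.2 m³/s.

U_p ≈ 49.2 m³/s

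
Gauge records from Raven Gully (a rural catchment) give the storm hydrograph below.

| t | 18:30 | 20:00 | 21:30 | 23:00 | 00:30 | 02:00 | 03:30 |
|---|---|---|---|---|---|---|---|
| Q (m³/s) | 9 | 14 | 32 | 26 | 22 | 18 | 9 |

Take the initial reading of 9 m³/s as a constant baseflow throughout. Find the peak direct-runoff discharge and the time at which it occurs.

Subtracting baseflow gives direct-runoff ordinates: 0.0, 5.0, 23.0, 17.0, 13.0, 9.0, 0.0 m³/s.
The maximum is 23.0 m³/s, occurring at the reading for t = 21:30.

Q_p = 23.0 m³/s at t = 21:30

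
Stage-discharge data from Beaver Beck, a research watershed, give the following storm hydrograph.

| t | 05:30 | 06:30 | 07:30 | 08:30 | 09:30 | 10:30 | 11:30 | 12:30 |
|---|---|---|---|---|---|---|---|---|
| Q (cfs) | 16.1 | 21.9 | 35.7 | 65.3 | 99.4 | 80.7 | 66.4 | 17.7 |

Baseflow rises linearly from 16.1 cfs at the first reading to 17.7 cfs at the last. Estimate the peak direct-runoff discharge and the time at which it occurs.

Q_p = 82.39 cfs at t = 09:30

Subtracting baseflow gives direct-runoff ordinates: 0.00, 5.57, 19.14, 48.51, 82.39, 63.46, 48.93, 0.00 cfs.
The maximum is 82.39 cfs, occurring at the reading for t = 09:30.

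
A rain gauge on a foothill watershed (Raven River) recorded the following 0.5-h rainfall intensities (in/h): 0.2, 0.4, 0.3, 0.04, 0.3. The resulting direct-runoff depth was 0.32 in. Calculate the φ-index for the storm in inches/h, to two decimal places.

φ ≈ 0.14 in/h

Only the 4 blocks with intensity above φ contribute runoff: 0.2, 0.4, 0.3, 0.3 in/h.
Σ(I−φ)·Δt = d  ⇒  (0.2+0.4+0.3+0.3 − 4φ)·0.5 = 0.32
φ = (1.200 − 0.32/0.5) / 4 = 0.14 in/h.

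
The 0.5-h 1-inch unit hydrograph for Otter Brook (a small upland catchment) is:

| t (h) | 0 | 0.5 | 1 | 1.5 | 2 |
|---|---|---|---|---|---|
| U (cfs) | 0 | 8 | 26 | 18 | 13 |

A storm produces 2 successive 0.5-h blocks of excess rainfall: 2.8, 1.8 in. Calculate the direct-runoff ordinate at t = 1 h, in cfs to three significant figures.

Q ≈ 87.2 cfs

By discrete convolution, Q_j = Σ (P_i / 1 in) · U_{j−i}.
At t = 1 h (j=2): Q = (2.8/1)·26 + (1.8/1)·8 = 87.2 cfs.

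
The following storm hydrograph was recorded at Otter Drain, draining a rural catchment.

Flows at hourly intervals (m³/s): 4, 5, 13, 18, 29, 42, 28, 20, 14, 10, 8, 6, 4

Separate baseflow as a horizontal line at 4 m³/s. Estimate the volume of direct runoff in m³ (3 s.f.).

V ≈ 5.36 × 10^5 m³

Direct-runoff ordinates (Q − Q_b): 0.0, 1.0, 9.0, 14.0, 25.0, 38.0, 24.0, 16.0, 10.0, 6.0, 4.0, 2.0, 0.0 m³/s.
ΣQ_DR = 149.0 m³/s.
With Δt = 1 h = 3600 s, V = ΣQ_DR · Δt = 149.0 × 3600 = 5.36 × 10^5 m³.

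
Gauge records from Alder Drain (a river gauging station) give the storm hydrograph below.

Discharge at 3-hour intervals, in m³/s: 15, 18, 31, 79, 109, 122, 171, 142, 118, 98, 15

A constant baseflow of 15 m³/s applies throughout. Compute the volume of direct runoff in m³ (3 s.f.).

Direct-runoff ordinates (Q − Q_b): 0.0, 3.0, 16.0, 64.0, 94.0, 107.0, 156.0, 127.0, 103.0, 83.0, 0.0 m³/s.
ΣQ_DR = 753.0 m³/s.
With Δt = 3 h = 10800 s, V = ΣQ_DR · Δt = 753.0 × 10800 = 8.13 × 10^6 m³.

V ≈ 8.13 × 10^6 m³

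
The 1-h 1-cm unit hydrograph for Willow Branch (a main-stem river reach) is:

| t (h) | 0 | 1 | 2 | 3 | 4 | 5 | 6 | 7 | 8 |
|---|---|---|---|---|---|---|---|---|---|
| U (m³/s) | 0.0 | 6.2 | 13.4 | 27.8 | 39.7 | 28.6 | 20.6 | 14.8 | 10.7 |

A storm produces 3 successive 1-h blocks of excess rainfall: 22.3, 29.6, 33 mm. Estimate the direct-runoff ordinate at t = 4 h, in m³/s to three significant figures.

Q ≈ 215 m³/s

By discrete convolution, Q_j = Σ (P_i / 10 mm) · U_{j−i}.
At t = 4 h (j=4): Q = (22.3/10)·39.7 + (29.6/10)·27.8 + (33/10)·13.4 = 215 m³/s.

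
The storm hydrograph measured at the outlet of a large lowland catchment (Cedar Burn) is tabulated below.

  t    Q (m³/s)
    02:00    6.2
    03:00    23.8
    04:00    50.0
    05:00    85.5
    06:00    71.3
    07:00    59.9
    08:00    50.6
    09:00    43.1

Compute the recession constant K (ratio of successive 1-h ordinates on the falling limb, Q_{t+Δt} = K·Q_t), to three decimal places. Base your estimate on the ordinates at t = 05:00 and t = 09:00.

K ≈ 0.843

Using the recession-limb readings at t = 05:00 and t = 09:00: Q falls from 85.5 to 43.1 m³/s over 4 intervals.
K = (Q₂/Q₁)^(1/4) = (43.1/85.5)^(1/4) = 0.843.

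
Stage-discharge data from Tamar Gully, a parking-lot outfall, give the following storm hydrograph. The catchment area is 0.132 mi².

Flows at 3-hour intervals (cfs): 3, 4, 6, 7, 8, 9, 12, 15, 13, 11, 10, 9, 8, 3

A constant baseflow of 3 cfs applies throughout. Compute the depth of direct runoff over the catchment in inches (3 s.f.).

Direct runoff: 0.0, 1.0, 3.0, 4.0, 5.0, 6.0, 9.0, 12.0, 10.0, 8.0, 7.0, 6.0, 5.0, 0.0 cfs; ΣQ_DR = 76.00 cfs.
V = ΣQ_DR · Δt = 76.00 × 10800 s = 8.208 × 10^5 ft³.
Over A = 0.132 mi², depth = V / A = 2.68 in.

d ≈ 2.68 in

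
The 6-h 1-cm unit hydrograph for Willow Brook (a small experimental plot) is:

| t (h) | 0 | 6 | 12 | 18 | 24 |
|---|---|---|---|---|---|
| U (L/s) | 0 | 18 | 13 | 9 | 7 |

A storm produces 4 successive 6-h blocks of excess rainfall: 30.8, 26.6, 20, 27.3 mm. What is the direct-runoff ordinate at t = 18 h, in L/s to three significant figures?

Q ≈ 98.3 L/s

By discrete convolution, Q_j = Σ (P_i / 10 mm) · U_{j−i}.
At t = 18 h (j=3): Q = (30.8/10)·9 + (26.6/10)·13 + (20/10)·18 + (27.3/10)·0 = 98.3 L/s.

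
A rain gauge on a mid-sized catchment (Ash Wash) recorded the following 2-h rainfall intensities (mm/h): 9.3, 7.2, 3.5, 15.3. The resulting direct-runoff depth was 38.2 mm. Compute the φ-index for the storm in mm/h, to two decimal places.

Only the 3 blocks with intensity above φ contribute runoff: 9.3, 7.2, 15.3 mm/h.
Σ(I−φ)·Δt = d  ⇒  (9.3+7.2+15.3 − 3φ)·2 = 38.2
φ = (31.80 − 38.2/2) / 3 = 4.23 mm/h.

φ ≈ 4.23 mm/h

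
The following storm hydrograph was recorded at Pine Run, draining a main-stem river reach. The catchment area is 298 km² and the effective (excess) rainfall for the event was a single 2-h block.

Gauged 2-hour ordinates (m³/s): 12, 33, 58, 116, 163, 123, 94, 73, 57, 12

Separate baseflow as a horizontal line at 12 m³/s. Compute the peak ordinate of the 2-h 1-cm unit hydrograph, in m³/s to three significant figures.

Direct runoff: 0.0, 21.0, 46.0, 104.0, 151.0, 111.0, 82.0, 61.0, 45.0, 0.0 m³/s; ΣQ_DR = 621.0 m³/s, peak = 151.0 m³/s.
Runoff depth d = ΣQ_DR·Δt / A = 621.0 × 7200 / (298 km²) = 15.00 mm.
The 1-cm UH is the DRH scaled by (10 mm)/d, so U_p = 151.0 × 10/15.00 = 101 m³/s.

U_p ≈ 101 m³/s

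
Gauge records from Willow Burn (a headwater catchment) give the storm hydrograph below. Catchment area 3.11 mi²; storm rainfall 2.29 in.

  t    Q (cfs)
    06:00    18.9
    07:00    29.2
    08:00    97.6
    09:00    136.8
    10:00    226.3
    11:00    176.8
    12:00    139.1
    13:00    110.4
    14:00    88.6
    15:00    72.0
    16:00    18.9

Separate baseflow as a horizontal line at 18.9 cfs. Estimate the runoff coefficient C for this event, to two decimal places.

ΣQ_DR = 906.7 cfs; V = ΣQ_DR·Δt = 3.264 × 10^6 ft³.
Runoff depth d = V / A = 0.4518 in.
C = d / P = 0.4518 / 2.29 = 0.20.

C ≈ 0.20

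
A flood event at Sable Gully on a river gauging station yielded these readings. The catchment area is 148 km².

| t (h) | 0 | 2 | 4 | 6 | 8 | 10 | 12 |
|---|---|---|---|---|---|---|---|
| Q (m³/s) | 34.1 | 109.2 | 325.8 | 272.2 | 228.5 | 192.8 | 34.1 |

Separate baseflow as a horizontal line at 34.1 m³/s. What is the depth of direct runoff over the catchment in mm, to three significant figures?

Direct runoff: 0.0, 75.1, 291.7, 238.1, 194.4, 158.7, 0.0 m³/s; ΣQ_DR = 958.0 m³/s.
V = ΣQ_DR · Δt = 958.0 × 7200 s = 6.898 × 10^6 m³.
Over A = 148 km², depth = V / A = 46.6 mm.

d ≈ 46.6 mm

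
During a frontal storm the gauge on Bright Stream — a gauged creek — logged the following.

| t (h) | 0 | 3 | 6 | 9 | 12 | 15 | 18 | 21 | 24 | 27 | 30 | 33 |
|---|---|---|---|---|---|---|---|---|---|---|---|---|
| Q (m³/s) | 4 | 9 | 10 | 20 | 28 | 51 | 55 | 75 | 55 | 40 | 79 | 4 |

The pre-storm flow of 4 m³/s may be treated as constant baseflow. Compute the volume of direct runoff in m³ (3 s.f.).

Direct-runoff ordinates (Q − Q_b): 0.0, 5.0, 6.0, 16.0, 24.0, 47.0, 51.0, 71.0, 51.0, 36.0, 75.0, 0.0 m³/s.
ΣQ_DR = 382.0 m³/s.
With Δt = 3 h = 10800 s, V = ΣQ_DR · Δt = 382.0 × 10800 = 4.13 × 10^6 m³.

V ≈ 4.13 × 10^6 m³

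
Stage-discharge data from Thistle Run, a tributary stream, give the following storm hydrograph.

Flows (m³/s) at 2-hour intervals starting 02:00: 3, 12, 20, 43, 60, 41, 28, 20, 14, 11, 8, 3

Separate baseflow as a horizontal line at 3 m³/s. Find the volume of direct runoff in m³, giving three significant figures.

Direct-runoff ordinates (Q − Q_b): 0.0, 9.0, 17.0, 40.0, 57.0, 38.0, 25.0, 17.0, 11.0, 8.0, 5.0, 0.0 m³/s.
ΣQ_DR = 227.0 m³/s.
With Δt = 2 h = 7200 s, V = ΣQ_DR · Δt = 227.0 × 7200 = 1.63 × 10^6 m³.

V ≈ 1.63 × 10^6 m³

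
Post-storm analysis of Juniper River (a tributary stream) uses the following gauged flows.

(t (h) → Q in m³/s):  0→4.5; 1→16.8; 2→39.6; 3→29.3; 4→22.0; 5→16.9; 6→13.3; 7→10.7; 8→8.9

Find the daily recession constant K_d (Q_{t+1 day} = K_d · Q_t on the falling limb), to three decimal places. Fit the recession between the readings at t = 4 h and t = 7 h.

Between t = 4 h and t = 7 h the flow falls from 22.0 to 10.7 m³/s over 3×1 h = 3 h.
Per-interval ratio K = (10.7/22.0)^(1/3) = 0.7864; K_d = K^(24/1) = 0.003.

K_d ≈ 0.003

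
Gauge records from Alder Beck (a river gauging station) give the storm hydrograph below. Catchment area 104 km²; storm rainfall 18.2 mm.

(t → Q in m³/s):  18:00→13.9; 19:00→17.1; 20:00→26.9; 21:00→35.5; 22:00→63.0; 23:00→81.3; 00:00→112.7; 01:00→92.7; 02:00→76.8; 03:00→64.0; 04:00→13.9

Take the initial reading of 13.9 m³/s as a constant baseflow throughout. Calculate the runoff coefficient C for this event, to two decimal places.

ΣQ_DR = 444.9 m³/s; V = ΣQ_DR·Δt = 1.602 × 10^6 m³.
Runoff depth d = V / A = 15.40 mm.
C = d / P = 15.40 / 18.2 = 0.85.

C ≈ 0.85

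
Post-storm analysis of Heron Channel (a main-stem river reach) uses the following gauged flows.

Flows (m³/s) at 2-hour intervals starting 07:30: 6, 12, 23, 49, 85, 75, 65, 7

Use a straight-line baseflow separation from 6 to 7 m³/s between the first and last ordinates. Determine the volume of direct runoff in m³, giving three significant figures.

Direct-runoff ordinates (Q − Q_b): 0.00, 5.86, 16.71, 42.57, 78.43, 68.29, 58.14, 0.00 m³/s.
ΣQ_DR = 270.0 m³/s.
With Δt = 2 h = 7200 s, V = ΣQ_DR · Δt = 270.0 × 7200 = 1.94 × 10^6 m³.

V ≈ 1.94 × 10^6 m³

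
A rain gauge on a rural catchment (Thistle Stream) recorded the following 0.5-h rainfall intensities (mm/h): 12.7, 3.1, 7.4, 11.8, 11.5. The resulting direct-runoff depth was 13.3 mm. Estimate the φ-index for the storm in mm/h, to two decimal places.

φ ≈ 4.20 mm/h

Only the 4 blocks with intensity above φ contribute runoff: 12.7, 7.4, 11.8, 11.5 mm/h.
Σ(I−φ)·Δt = d  ⇒  (12.7+7.4+11.8+11.5 − 4φ)·0.5 = 13.3
φ = (43.40 − 13.3/0.5) / 4 = 4.20 mm/h.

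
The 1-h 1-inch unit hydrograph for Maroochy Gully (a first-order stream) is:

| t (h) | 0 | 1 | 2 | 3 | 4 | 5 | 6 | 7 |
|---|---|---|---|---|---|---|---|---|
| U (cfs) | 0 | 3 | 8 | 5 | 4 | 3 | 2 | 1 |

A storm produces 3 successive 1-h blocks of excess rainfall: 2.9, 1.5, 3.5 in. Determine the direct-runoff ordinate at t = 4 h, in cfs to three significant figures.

By discrete convolution, Q_j = Σ (P_i / 1 in) · U_{j−i}.
At t = 4 h (j=4): Q = (2.9/1)·4 + (1.5/1)·5 + (3.5/1)·8 = 47.1 cfs.

Q ≈ 47.1 cfs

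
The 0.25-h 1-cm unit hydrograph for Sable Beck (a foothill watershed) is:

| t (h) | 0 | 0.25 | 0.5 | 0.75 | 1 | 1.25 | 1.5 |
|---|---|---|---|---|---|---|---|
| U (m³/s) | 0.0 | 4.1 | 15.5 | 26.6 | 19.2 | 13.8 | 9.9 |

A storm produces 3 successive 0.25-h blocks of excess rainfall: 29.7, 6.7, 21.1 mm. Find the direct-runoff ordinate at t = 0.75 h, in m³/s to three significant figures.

Q ≈ 98.0 m³/s

By discrete convolution, Q_j = Σ (P_i / 10 mm) · U_{j−i}.
At t = 0.75 h (j=3): Q = (29.7/10)·26.6 + (6.7/10)·15.5 + (21.1/10)·4.1 = 98.0 m³/s.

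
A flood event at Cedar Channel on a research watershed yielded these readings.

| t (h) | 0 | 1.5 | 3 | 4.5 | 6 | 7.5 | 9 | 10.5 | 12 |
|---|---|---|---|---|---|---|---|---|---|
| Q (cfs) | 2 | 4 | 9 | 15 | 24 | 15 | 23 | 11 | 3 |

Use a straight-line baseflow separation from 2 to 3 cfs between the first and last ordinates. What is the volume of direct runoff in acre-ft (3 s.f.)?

Direct-runoff ordinates (Q − Q_b): 0.00, 1.88, 6.75, 12.62, 21.50, 12.38, 20.25, 8.12, 0.00 cfs.
ΣQ_DR = 83.50 cfs.
With Δt = 1.5 h = 5400 s, V = ΣQ_DR · Δt = 83.50 × 5400 = 4.51 × 10^5 ft³ = 10.4 acre-ft.

V ≈ 10.4 acre-ft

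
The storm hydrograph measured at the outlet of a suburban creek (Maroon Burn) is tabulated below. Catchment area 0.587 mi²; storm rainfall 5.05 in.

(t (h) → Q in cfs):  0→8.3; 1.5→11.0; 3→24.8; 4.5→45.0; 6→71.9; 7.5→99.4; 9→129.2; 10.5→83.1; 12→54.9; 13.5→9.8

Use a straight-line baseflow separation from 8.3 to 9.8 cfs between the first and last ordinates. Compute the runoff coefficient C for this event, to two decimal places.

ΣQ_DR = 446.9 cfs; V = ΣQ_DR·Δt = 2.413 × 10^6 ft³.
Runoff depth d = V / A = 1.770 in.
C = d / P = 1.770 / 5.05 = 0.35.

C ≈ 0.35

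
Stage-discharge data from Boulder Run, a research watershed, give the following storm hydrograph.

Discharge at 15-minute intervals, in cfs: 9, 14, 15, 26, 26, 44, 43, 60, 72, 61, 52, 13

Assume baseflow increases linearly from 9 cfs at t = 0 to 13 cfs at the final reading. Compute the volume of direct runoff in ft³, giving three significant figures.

V ≈ 2.73 × 10^5 ft³

Direct-runoff ordinates (Q − Q_b): 0.00, 4.64, 5.27, 15.91, 15.55, 33.18, 31.82, 48.45, 60.09, 48.73, 39.36, 0.00 cfs.
ΣQ_DR = 303.0 cfs.
With Δt = 0.25 h = 900 s, V = ΣQ_DR · Δt = 303.0 × 900 = 2.73 × 10^5 ft³.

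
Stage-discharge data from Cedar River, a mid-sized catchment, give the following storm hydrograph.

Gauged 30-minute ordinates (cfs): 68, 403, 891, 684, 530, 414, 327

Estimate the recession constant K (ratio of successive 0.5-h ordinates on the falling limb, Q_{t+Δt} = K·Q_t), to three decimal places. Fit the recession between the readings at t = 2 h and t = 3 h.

K ≈ 0.785

Using the recession-limb readings at t = 2 h and t = 3 h: Q falls from 530 to 327 cfs over 2 intervals.
K = (Q₂/Q₁)^(1/2) = (327/530)^(1/2) = 0.785.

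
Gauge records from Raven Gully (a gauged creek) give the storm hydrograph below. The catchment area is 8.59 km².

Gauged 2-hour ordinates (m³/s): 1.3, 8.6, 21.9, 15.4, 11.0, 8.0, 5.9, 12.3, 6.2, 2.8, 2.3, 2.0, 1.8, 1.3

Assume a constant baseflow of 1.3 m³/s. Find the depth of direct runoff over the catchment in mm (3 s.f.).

Direct runoff: 0.0, 7.3, 20.6, 14.1, 9.7, 6.7, 4.6, 11.0, 4.9, 1.5, 1.0, 0.7, 0.5, 0.0 m³/s; ΣQ_DR = 82.60 m³/s.
V = ΣQ_DR · Δt = 82.60 × 7200 s = 5.947 × 10^5 m³.
Over A = 8.59 km², depth = V / A = 69.2 mm.

d ≈ 69.2 mm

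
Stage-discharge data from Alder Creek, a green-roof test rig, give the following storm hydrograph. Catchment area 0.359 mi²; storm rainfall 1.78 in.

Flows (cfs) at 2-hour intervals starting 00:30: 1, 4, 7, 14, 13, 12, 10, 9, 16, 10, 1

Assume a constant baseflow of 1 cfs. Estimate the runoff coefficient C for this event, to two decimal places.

ΣQ_DR = 86.00 cfs; V = ΣQ_DR·Δt = 6.192 × 10^5 ft³.
Runoff depth d = V / A = 0.7424 in.
C = d / P = 0.7424 / 1.78 = 0.42.

C ≈ 0.42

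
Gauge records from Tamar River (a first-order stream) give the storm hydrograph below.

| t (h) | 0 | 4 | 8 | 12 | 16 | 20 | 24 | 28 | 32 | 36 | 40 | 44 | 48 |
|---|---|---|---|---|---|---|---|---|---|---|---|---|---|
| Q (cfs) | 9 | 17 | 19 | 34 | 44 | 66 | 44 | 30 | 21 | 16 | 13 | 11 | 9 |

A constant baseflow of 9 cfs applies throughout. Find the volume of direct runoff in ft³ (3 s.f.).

Direct-runoff ordinates (Q − Q_b): 0.0, 8.0, 10.0, 25.0, 35.0, 57.0, 35.0, 21.0, 12.0, 7.0, 4.0, 2.0, 0.0 cfs.
ΣQ_DR = 216.0 cfs.
With Δt = 4 h = 14400 s, V = ΣQ_DR · Δt = 216.0 × 14400 = 3.11 × 10^6 ft³.

V ≈ 3.11 × 10^6 ft³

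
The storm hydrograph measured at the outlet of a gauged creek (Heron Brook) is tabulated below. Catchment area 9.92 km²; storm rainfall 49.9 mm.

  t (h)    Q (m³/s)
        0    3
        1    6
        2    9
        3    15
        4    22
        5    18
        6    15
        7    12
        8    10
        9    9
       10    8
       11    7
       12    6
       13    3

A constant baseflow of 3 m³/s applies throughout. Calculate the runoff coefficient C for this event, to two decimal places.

C ≈ 0.73

ΣQ_DR = 101.0 m³/s; V = ΣQ_DR·Δt = 3.636 × 10^5 m³.
Runoff depth d = V / A = 36.65 mm.
C = d / P = 36.65 / 49.9 = 0.73.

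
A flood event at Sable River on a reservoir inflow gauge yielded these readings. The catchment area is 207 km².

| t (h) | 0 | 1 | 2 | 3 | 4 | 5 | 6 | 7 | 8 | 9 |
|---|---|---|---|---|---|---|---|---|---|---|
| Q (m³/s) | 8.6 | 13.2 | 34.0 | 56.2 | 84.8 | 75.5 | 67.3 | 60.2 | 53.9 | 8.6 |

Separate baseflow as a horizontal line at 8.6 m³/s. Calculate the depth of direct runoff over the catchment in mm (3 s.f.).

d ≈ 6.54 mm

Direct runoff: 0.0, 4.6, 25.4, 47.6, 76.2, 66.9, 58.7, 51.6, 45.3, 0.0 m³/s; ΣQ_DR = 376.3 m³/s.
V = ΣQ_DR · Δt = 376.3 × 3600 s = 1.355 × 10^6 m³.
Over A = 207 km², depth = V / A = 6.54 mm.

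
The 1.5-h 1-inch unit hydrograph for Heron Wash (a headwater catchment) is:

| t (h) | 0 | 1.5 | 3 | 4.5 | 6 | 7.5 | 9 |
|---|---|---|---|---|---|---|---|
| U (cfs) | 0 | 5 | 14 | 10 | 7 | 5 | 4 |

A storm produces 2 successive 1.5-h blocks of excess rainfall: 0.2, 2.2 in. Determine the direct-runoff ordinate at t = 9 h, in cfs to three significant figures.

Q ≈ 11.8 cfs

By discrete convolution, Q_j = Σ (P_i / 1 in) · U_{j−i}.
At t = 9 h (j=6): Q = (0.2/1)·4 + (2.2/1)·5 = 11.8 cfs.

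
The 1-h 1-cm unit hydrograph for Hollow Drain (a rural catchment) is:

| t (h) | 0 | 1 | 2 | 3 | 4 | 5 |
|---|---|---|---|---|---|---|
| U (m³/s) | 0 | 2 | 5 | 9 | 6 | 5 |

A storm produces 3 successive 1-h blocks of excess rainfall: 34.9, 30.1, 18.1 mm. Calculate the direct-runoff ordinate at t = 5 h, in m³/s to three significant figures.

By discrete convolution, Q_j = Σ (P_i / 10 mm) · U_{j−i}.
At t = 5 h (j=5): Q = (34.9/10)·5 + (30.1/10)·6 + (18.1/10)·9 = 51.8 m³/s.

Q ≈ 51.8 m³/s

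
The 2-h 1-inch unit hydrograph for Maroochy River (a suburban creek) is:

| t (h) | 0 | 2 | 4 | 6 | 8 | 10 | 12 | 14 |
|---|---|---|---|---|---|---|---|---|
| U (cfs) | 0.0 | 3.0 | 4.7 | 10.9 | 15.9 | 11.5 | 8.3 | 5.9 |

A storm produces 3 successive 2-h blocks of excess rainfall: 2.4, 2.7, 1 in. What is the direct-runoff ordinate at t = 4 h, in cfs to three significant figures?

Q ≈ 19.4 cfs

By discrete convolution, Q_j = Σ (P_i / 1 in) · U_{j−i}.
At t = 4 h (j=2): Q = (2.4/1)·4.7 + (2.7/1)·3.0 + (1/1)·0.0 = 19.4 cfs.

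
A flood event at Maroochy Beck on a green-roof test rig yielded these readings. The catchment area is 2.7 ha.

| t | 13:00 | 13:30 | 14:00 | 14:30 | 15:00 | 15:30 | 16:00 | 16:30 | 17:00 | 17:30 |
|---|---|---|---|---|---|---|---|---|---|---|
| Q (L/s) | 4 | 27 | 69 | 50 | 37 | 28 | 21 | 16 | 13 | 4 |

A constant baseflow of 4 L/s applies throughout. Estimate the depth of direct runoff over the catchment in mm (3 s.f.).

Direct runoff: 0.0, 23.0, 65.0, 46.0, 33.0, 24.0, 17.0, 12.0, 9.0, 0.0 L/s; ΣQ_DR = 229.0 L/s.
V = ΣQ_DR · Δt = 229.0 × 1800 s = 4.122 × 10^5 L.
Over A = 2.7 ha, depth = V / A = 15.3 mm.

d ≈ 15.3 mm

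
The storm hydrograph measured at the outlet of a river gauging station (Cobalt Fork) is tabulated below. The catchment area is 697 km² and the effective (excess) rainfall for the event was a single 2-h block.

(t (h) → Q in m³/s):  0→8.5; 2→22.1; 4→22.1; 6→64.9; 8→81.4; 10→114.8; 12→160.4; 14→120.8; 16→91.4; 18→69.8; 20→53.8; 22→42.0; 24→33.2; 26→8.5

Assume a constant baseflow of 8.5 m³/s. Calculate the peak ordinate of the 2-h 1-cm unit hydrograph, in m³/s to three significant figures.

U_p ≈ 190 m³/s

Direct runoff: 0.0, 13.6, 13.6, 56.4, 72.9, 106.3, 151.9, 112.3, 82.9, 61.3, 45.3, 33.5, 24.7, 0.0 m³/s; ΣQ_DR = 774.7 m³/s, peak = 151.9 m³/s.
Runoff depth d = ΣQ_DR·Δt / A = 774.7 × 7200 / (697 km²) = 8.003 mm.
The 1-cm UH is the DRH scaled by (10 mm)/d, so U_p = 151.9 × 10/8.003 = 190 m³/s.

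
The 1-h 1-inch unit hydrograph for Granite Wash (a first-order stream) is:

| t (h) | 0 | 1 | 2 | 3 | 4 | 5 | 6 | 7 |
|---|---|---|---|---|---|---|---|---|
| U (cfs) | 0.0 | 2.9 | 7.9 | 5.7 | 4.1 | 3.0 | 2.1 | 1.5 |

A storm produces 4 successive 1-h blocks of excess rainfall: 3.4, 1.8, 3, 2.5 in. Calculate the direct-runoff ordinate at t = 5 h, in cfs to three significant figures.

Q ≈ 54.4 cfs

By discrete convolution, Q_j = Σ (P_i / 1 in) · U_{j−i}.
At t = 5 h (j=5): Q = (3.4/1)·3.0 + (1.8/1)·4.1 + (3/1)·5.7 + (2.5/1)·7.9 = 54.4 cfs.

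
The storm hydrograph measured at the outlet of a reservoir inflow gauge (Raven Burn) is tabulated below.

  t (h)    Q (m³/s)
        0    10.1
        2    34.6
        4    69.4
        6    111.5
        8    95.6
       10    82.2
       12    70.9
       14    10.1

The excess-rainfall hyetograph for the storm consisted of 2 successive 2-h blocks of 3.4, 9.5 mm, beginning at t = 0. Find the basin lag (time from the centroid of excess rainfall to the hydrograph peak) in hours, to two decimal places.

Centroid of excess rainfall: t_c = Σ P_i·t̄_i / ΣP_i = 2.4729 h (block centres at 1, 3 h).
Hydrograph peak occurs at t = 6 h, so basin lag t_L = 6 − 2.4729 = 3.53 h.

t_L ≈ 3.53 h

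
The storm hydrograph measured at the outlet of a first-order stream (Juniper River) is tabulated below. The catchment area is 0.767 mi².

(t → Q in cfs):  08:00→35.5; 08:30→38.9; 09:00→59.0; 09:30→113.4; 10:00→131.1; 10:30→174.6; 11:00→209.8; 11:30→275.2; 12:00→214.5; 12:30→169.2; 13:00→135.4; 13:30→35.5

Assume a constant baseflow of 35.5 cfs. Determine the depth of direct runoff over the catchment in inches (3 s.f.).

d ≈ 1.18 in

Direct runoff: 0.0, 3.4, 23.5, 77.9, 95.6, 139.1, 174.3, 239.7, 179.0, 133.7, 99.9, 0.0 cfs; ΣQ_DR = 1166 cfs.
V = ΣQ_DR · Δt = 1166 × 1800 s = 2.099 × 10^6 ft³.
Over A = 0.767 mi², depth = V / A = 1.18 in.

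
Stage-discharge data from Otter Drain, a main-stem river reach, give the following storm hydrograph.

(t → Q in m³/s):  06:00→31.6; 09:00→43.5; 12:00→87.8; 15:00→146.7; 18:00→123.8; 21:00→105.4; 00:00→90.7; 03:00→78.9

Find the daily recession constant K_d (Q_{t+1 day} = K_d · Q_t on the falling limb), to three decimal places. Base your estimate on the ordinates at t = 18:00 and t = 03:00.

Between t = 18:00 and t = 03:00 the flow falls from 123.8 to 78.9 m³/s over 3×3 h = 9 h.
Per-interval ratio K = (78.9/123.8)^(1/3) = 0.8606; K_d = K^(24/3) = 0.301.

K_d ≈ 0.301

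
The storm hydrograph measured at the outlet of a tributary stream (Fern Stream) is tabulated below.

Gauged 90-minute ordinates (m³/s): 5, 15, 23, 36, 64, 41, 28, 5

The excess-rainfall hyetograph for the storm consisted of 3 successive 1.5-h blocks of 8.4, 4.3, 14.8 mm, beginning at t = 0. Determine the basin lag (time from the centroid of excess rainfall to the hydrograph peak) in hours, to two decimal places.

t_L ≈ 3.40 h

Centroid of excess rainfall: t_c = Σ P_i·t̄_i / ΣP_i = 2.5991 h (block centres at 0.75, 2.25, 3.75 h).
Hydrograph peak occurs at t = 6 h, so basin lag t_L = 6 − 2.5991 = 3.40 h.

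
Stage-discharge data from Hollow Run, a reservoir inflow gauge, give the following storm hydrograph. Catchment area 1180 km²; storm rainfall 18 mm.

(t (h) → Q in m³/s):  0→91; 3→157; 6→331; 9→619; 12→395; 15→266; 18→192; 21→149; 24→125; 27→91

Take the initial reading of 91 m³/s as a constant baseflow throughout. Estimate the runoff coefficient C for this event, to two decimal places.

ΣQ_DR = 1506 m³/s; V = ΣQ_DR·Δt = 1.626 × 10^7 m³.
Runoff depth d = V / A = 13.78 mm.
C = d / P = 13.78 / 18 = 0.77.

C ≈ 0.77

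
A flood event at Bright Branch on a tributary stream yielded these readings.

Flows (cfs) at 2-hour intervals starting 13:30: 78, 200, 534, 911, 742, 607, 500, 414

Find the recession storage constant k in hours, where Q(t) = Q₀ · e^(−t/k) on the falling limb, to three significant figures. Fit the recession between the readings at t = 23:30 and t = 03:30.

k ≈ 10.5 h

On the falling limb, Q drops from 607 to 414 cfs between t = 23:30 and t = 03:30 (Δt = 4 h).
k = −Δt / ln(Q₂/Q₁) = −4 / ln(414/607) = 10.5 h.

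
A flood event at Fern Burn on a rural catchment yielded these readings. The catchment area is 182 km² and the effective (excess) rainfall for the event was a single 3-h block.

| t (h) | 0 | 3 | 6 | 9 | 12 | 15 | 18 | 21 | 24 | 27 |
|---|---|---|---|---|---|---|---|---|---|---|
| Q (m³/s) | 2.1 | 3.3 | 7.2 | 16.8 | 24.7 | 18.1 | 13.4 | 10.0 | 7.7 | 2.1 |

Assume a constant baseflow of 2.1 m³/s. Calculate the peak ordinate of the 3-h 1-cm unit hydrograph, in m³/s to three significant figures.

U_p ≈ 45.1 m³/s

Direct runoff: 0.0, 1.2, 5.1, 14.7, 22.6, 16.0, 11.3, 7.9, 5.6, 0.0 m³/s; ΣQ_DR = 84.40 m³/s, peak = 22.6 m³/s.
Runoff depth d = ΣQ_DR·Δt / A = 84.40 × 10800 / (182 km²) = 5.008 mm.
The 1-cm UH is the DRH scaled by (10 mm)/d, so U_p = 22.6 × 10/5.008 = 45.1 m³/s.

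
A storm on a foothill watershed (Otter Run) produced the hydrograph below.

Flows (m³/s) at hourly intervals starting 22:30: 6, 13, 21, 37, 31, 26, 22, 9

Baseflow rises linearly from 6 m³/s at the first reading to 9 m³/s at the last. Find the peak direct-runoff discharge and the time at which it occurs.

Subtracting baseflow gives direct-runoff ordinates: 0.00, 6.57, 14.14, 29.71, 23.29, 17.86, 13.43, 0.00 m³/s.
The maximum is 29.71 m³/s, occurring at the reading for t = 01:30.

Q_p = 29.71 m³/s at t = 01:30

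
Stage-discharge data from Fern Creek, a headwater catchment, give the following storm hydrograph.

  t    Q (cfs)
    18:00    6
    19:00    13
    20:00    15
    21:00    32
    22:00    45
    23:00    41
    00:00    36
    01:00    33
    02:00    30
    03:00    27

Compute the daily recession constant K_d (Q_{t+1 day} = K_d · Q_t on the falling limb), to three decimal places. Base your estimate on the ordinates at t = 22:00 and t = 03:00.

Between t = 22:00 and t = 03:00 the flow falls from 45 to 27 cfs over 5×1 h = 5 h.
Per-interval ratio K = (27/45)^(1/5) = 0.9029; K_d = K^(24/1) = 0.086.

K_d ≈ 0.086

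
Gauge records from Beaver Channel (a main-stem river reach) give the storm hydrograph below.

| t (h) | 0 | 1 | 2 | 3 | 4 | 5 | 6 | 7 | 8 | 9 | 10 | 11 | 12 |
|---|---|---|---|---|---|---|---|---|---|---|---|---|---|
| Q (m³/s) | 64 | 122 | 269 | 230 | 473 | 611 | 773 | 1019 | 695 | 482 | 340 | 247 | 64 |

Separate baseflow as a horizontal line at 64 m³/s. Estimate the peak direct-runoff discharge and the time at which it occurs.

Q_p = 955.0 m³/s at t = 7 h

Subtracting baseflow gives direct-runoff ordinates: 0.0, 58.0, 205.0, 166.0, 409.0, 547.0, 709.0, 955.0, 631.0, 418.0, 276.0, 183.0, 0.0 m³/s.
The maximum is 955.0 m³/s, occurring at the reading for t = 7 h.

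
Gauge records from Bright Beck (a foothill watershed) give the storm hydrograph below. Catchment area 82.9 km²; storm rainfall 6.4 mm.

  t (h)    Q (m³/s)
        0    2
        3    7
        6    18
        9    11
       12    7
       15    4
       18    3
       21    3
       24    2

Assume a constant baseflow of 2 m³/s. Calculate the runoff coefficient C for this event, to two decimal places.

C ≈ 0.79

ΣQ_DR = 39.00 m³/s; V = ΣQ_DR·Δt = 4.212 × 10^5 m³.
Runoff depth d = V / A = 5.081 mm.
C = d / P = 5.081 / 6.4 = 0.79.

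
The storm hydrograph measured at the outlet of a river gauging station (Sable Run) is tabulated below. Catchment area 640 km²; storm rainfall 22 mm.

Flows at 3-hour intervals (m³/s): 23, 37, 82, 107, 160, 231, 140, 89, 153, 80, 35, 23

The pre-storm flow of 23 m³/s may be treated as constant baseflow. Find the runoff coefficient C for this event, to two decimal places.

C ≈ 0.68

ΣQ_DR = 884.0 m³/s; V = ΣQ_DR·Δt = 9.547 × 10^6 m³.
Runoff depth d = V / A = 14.92 mm.
C = d / P = 14.92 / 22 = 0.68.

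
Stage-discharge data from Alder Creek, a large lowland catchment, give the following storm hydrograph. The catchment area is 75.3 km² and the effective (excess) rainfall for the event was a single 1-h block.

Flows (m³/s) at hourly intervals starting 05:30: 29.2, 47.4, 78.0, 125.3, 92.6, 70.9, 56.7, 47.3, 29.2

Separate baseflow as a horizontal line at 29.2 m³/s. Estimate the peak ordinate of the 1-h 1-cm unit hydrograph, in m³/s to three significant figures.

Direct runoff: 0.0, 18.2, 48.8, 96.1, 63.4, 41.7, 27.5, 18.1, 0.0 m³/s; ΣQ_DR = 313.8 m³/s, peak = 96.1 m³/s.
Runoff depth d = ΣQ_DR·Δt / A = 313.8 × 3600 / (75.3 km²) = 15.00 mm.
The 1-cm UH is the DRH scaled by (10 mm)/d, so U_p = 96.1 × 10/15.00 = 64.1 m³/s.

U_p ≈ 64.1 m³/s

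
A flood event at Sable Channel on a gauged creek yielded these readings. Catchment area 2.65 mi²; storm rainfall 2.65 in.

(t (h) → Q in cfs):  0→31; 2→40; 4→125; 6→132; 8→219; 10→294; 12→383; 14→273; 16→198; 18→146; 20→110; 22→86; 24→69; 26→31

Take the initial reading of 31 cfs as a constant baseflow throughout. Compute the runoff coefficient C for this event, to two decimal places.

C ≈ 0.75

ΣQ_DR = 1703 cfs; V = ΣQ_DR·Δt = 1.226 × 10^7 ft³.
Runoff depth d = V / A = 1.992 in.
C = d / P = 1.992 / 2.65 = 0.75.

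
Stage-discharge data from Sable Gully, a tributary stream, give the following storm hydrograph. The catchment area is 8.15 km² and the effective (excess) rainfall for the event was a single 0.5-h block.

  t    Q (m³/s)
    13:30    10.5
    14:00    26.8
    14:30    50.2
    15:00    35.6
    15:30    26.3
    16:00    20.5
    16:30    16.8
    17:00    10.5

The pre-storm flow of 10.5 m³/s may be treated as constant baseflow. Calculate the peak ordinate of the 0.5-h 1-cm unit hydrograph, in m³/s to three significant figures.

Direct runoff: 0.0, 16.3, 39.7, 25.1, 15.8, 10.0, 6.3, 0.0 m³/s; ΣQ_DR = 113.2 m³/s, peak = 39.7 m³/s.
Runoff depth d = ΣQ_DR·Δt / A = 113.2 × 1800 / (8.15 km²) = 25.00 mm.
The 1-cm UH is the DRH scaled by (10 mm)/d, so U_p = 39.7 × 10/25.00 = 15.9 m³/s.

U_p ≈ 15.9 m³/s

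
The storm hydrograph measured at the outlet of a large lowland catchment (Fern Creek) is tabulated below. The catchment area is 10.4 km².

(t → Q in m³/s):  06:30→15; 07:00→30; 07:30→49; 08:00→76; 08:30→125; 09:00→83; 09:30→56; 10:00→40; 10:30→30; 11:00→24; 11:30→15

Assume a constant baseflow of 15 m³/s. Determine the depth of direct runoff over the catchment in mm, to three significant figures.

d ≈ 65.4 mm

Direct runoff: 0.0, 15.0, 34.0, 61.0, 110.0, 68.0, 41.0, 25.0, 15.0, 9.0, 0.0 m³/s; ΣQ_DR = 378.0 m³/s.
V = ΣQ_DR · Δt = 378.0 × 1800 s = 6.804 × 10^5 m³.
Over A = 10.4 km², depth = V / A = 65.4 mm.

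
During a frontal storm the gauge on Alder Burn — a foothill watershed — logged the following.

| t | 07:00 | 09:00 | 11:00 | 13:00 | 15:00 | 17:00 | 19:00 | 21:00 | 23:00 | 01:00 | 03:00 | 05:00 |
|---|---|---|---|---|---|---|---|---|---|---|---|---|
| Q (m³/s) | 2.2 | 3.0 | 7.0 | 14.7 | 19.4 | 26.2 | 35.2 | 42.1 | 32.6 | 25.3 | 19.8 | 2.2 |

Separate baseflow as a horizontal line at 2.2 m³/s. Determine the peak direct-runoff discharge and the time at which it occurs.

Subtracting baseflow gives direct-runoff ordinates: 0.0, 0.8, 4.8, 12.5, 17.2, 24.0, 33.0, 39.9, 30.4, 23.1, 17.6, 0.0 m³/s.
The maximum is 39.9 m³/s, occurring at the reading for t = 21:00.

Q_p = 39.9 m³/s at t = 21:00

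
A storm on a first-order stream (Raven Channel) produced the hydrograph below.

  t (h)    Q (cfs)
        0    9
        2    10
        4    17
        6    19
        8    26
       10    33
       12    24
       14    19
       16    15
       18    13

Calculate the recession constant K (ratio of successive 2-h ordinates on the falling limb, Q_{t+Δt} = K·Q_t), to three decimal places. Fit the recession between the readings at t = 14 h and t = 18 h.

K ≈ 0.827

Using the recession-limb readings at t = 14 h and t = 18 h: Q falls from 19 to 13 cfs over 2 intervals.
K = (Q₂/Q₁)^(1/2) = (13/19)^(1/2) = 0.827.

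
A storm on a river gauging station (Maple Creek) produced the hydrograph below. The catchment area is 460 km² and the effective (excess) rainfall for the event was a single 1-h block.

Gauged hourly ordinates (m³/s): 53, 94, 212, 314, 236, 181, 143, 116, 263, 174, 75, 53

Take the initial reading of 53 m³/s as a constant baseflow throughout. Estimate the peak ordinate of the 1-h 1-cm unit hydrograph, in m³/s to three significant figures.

U_p ≈ 261 m³/s

Direct runoff: 0.0, 41.0, 159.0, 261.0, 183.0, 128.0, 90.0, 63.0, 210.0, 121.0, 22.0, 0.0 m³/s; ΣQ_DR = 1278 m³/s, peak = 261.0 m³/s.
Runoff depth d = ΣQ_DR·Δt / A = 1278 × 3600 / (460 km²) = 10.00 mm.
The 1-cm UH is the DRH scaled by (10 mm)/d, so U_p = 261.0 × 10/10.00 = 261 m³/s.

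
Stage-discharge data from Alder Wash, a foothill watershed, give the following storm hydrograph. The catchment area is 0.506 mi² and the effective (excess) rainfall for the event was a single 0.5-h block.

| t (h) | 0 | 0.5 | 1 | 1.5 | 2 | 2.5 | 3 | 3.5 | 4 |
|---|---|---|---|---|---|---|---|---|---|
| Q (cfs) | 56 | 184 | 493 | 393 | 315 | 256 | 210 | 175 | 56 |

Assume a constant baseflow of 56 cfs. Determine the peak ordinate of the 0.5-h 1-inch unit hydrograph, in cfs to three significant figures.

Direct runoff: 0.0, 128.0, 437.0, 337.0, 259.0, 200.0, 154.0, 119.0, 0.0 cfs; ΣQ_DR = 1634 cfs, peak = 437.0 cfs.
Runoff depth d = ΣQ_DR·Δt / A = 1634 × 1800 / (0.506 mi²) = 2.502 in.
The 1-inch UH is the DRH scaled by (1 in)/d, so U_p = 437.0 × 1/2.502 = 175 cfs.

U_p ≈ 175 cfs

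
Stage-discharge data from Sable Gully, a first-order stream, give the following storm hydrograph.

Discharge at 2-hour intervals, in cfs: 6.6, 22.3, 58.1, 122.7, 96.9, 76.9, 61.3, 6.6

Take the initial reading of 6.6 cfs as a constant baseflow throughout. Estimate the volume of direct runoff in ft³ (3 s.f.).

Direct-runoff ordinates (Q − Q_b): 0.0, 15.7, 51.5, 116.1, 90.3, 70.3, 54.7, 0.0 cfs.
ΣQ_DR = 398.6 cfs.
With Δt = 2 h = 7200 s, V = ΣQ_DR · Δt = 398.6 × 7200 = 2.87 × 10^6 ft³.

V ≈ 2.87 × 10^6 ft³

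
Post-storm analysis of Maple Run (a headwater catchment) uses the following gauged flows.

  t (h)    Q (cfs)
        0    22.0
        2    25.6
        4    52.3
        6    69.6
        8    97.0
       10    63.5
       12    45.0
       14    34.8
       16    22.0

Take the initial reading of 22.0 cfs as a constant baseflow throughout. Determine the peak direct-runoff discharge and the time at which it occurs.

Subtracting baseflow gives direct-runoff ordinates: 0.0, 3.6, 30.3, 47.6, 75.0, 41.5, 23.0, 12.8, 0.0 cfs.
The maximum is 75.0 cfs, occurring at the reading for t = 8 h.

Q_p = 75.0 cfs at t = 8 h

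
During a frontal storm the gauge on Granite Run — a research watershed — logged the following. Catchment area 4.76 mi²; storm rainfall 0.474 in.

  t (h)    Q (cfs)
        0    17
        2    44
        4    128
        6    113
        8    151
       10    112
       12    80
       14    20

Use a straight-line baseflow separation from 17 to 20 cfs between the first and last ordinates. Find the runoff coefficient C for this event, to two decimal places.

C ≈ 0.71

ΣQ_DR = 517.0 cfs; V = ΣQ_DR·Δt = 3.722 × 10^6 ft³.
Runoff depth d = V / A = 0.3366 in.
C = d / P = 0.3366 / 0.474 = 0.71.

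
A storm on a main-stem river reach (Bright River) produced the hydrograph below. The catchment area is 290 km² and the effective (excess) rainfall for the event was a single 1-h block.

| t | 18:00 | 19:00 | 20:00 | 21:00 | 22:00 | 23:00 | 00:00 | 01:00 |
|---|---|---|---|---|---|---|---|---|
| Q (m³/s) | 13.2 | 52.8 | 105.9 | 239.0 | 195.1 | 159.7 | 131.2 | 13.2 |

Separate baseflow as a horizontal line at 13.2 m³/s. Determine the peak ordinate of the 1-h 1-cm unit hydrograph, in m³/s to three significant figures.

U_p ≈ 226 m³/s

Direct runoff: 0.0, 39.6, 92.7, 225.8, 181.9, 146.5, 118.0, 0.0 m³/s; ΣQ_DR = 804.5 m³/s, peak = 225.8 m³/s.
Runoff depth d = ΣQ_DR·Δt / A = 804.5 × 3600 / (290 km²) = 9.987 mm.
The 1-cm UH is the DRH scaled by (10 mm)/d, so U_p = 225.8 × 10/9.987 = 226 m³/s.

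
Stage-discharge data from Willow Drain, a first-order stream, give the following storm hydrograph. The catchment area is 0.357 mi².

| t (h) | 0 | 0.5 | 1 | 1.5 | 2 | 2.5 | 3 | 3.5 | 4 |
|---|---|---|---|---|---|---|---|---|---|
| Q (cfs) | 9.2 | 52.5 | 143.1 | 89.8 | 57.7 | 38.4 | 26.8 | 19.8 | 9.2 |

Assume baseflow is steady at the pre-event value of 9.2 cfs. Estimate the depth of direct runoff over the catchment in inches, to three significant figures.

d ≈ 0.789 in

Direct runoff: 0.0, 43.3, 133.9, 80.6, 48.5, 29.2, 17.6, 10.6, 0.0 cfs; ΣQ_DR = 363.7 cfs.
V = ΣQ_DR · Δt = 363.7 × 1800 s = 6.547 × 10^5 ft³.
Over A = 0.357 mi², depth = V / A = 0.789 in.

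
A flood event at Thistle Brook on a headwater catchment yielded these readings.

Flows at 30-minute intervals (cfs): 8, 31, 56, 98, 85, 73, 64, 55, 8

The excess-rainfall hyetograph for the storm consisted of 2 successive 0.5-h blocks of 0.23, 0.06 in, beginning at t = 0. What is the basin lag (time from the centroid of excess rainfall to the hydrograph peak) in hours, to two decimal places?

Centroid of excess rainfall: t_c = Σ P_i·t̄_i / ΣP_i = 0.3534 h (block centres at 0.25, 0.75 h).
Hydrograph peak occurs at t = 1.5 h, so basin lag t_L = 1.5 − 0.3534 = 1.15 h.

t_L ≈ 1.15 h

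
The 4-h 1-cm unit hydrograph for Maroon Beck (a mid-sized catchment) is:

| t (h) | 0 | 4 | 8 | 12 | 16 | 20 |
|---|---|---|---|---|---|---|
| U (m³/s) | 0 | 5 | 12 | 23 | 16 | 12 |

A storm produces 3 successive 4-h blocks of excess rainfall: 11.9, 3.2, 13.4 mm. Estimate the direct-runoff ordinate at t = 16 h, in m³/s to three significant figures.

Q ≈ 42.5 m³/s

By discrete convolution, Q_j = Σ (P_i / 10 mm) · U_{j−i}.
At t = 16 h (j=4): Q = (11.9/10)·16 + (3.2/10)·23 + (13.4/10)·12 = 42.5 m³/s.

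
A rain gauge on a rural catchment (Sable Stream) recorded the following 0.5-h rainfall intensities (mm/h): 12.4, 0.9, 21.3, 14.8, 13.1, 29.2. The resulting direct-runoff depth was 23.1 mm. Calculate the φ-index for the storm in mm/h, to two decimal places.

φ ≈ 8.92 mm/h

Only the 5 blocks with intensity above φ contribute runoff: 12.4, 21.3, 14.8, 13.1, 29.2 mm/h.
Σ(I−φ)·Δt = d  ⇒  (12.4+21.3+14.8+13.1+29.2 − 5φ)·0.5 = 23.1
φ = (90.80 − 23.1/0.5) / 5 = 8.92 mm/h.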